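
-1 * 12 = -12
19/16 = 1.19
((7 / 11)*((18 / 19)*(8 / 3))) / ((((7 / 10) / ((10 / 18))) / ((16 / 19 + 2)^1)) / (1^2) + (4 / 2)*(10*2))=100800 / 2535797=0.04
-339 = -339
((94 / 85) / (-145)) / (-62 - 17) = 94 / 973675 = 0.00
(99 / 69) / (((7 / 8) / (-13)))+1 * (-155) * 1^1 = -28387 / 161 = -176.32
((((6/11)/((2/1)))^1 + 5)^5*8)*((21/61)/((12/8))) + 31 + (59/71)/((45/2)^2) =10612970390570371/1412461559025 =7513.81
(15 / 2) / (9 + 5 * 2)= 15 / 38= 0.39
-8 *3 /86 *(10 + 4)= -168 /43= -3.91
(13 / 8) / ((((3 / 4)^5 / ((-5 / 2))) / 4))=-16640 / 243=-68.48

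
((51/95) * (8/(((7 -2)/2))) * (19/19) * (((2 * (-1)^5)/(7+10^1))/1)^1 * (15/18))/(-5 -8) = 16/1235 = 0.01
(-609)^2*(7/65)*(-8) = -20769336/65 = -319528.25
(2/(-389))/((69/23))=-2/1167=-0.00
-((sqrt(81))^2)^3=-531441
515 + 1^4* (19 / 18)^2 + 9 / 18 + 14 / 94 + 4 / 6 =7879421 / 15228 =517.43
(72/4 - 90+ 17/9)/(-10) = 631/90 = 7.01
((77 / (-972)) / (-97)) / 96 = 77 / 9051264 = 0.00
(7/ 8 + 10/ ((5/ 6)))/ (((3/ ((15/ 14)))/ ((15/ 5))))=1545/ 112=13.79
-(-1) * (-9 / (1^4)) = -9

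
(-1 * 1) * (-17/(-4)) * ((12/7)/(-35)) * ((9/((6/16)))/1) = 1224/245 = 5.00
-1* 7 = -7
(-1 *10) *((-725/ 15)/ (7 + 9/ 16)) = 23200/ 363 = 63.91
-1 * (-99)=99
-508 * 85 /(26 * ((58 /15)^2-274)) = 2428875 /378859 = 6.41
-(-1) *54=54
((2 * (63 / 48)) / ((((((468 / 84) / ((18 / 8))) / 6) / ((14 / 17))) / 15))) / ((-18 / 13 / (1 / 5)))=-3087 / 272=-11.35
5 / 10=1 / 2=0.50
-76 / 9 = -8.44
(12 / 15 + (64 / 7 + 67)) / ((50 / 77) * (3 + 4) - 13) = -29623 / 3255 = -9.10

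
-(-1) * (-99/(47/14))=-1386/47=-29.49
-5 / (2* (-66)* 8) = 5 / 1056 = 0.00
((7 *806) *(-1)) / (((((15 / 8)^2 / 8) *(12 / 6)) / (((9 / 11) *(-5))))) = 26260.95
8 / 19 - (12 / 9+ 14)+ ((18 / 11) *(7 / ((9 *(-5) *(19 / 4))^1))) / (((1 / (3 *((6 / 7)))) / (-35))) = -10.09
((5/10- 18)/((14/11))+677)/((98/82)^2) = 637099/1372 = 464.36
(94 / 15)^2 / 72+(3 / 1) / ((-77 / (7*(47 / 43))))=473807 / 1915650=0.25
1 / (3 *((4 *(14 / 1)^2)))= 0.00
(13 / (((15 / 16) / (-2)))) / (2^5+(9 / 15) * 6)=-0.78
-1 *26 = -26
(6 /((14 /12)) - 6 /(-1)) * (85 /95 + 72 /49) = 171678 /6517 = 26.34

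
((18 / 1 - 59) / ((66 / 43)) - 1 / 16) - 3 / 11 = -14281 / 528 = -27.05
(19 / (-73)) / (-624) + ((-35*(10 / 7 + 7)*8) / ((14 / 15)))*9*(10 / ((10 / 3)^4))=-2938854943 / 1594320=-1843.33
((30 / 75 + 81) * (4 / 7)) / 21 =1628 / 735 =2.21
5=5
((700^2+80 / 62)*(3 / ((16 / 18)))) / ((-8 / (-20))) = 256331925 / 62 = 4134385.89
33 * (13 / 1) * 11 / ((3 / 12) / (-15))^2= 16988400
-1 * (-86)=86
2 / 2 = 1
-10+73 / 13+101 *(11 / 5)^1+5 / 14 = 198537 / 910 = 218.17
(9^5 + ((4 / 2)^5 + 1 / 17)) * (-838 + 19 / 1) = -822585582 / 17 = -48387387.18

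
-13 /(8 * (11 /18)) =-117 /44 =-2.66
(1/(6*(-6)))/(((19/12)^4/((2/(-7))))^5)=3407786659953311219712/631774683900974919355727586007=0.00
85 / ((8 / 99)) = 8415 / 8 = 1051.88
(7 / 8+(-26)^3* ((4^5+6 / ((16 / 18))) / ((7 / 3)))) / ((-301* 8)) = 62113577 / 19264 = 3224.33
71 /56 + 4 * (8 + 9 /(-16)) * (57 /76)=2641 /112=23.58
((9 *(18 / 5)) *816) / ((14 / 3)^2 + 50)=34992 / 95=368.34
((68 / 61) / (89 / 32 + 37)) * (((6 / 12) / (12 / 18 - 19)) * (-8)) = 26112 / 4270915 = 0.01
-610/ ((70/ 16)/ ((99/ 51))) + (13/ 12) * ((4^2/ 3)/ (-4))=-272.10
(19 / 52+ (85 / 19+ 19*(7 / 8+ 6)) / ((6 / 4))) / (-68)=-44673 / 33592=-1.33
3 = 3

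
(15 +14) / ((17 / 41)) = 1189 / 17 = 69.94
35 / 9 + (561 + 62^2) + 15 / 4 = 158855 / 36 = 4412.64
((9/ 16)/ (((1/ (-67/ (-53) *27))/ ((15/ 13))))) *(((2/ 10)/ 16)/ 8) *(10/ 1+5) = 732645/ 1411072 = 0.52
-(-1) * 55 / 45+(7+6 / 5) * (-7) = -2528 / 45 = -56.18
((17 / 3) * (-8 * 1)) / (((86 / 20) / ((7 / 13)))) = -9520 / 1677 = -5.68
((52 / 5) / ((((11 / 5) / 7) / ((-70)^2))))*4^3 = 10377309.09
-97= -97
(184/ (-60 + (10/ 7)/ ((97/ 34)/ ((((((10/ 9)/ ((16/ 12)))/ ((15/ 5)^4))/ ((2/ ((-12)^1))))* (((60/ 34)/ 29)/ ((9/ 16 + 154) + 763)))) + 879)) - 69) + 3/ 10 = -16783521761001/ 233862356510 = -71.77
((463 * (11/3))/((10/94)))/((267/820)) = 39256844/801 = 49009.79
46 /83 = 0.55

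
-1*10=-10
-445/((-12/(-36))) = -1335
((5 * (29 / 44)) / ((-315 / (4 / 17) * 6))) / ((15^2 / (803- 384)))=-12151 / 15904350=-0.00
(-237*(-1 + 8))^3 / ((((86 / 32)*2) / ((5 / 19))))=-182641367160 / 817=-223551244.99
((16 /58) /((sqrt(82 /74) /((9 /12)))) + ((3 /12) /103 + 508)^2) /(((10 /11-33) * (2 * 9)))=-481857576299 /1078553376-11 * sqrt(1517) /1259151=-446.76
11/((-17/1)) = -11/17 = -0.65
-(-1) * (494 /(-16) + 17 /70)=-8577 /280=-30.63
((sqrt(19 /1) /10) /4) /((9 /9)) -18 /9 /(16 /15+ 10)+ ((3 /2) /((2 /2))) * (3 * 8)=sqrt(19) /40+ 2973 /83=35.93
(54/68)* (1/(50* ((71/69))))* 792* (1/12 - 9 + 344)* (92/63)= 1263502746/211225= 5981.79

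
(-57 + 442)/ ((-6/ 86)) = -16555/ 3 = -5518.33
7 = 7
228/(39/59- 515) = -0.44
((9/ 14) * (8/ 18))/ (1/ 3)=6/ 7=0.86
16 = 16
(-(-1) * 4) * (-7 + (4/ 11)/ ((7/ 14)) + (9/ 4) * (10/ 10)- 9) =-52.09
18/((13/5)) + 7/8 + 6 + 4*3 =25.80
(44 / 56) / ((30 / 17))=187 / 420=0.45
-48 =-48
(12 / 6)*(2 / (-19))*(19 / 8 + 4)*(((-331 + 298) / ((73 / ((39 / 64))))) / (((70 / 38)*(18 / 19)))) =138567 / 654080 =0.21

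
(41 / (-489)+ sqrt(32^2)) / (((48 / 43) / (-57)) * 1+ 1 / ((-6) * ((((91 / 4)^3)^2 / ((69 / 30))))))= -36204274176826878395 / 22215048276287312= -1629.72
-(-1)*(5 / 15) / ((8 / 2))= 1 / 12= 0.08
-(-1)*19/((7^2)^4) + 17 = 98001636/5764801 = 17.00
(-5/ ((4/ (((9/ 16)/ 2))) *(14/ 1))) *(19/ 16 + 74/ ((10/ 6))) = -4689/ 4096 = -1.14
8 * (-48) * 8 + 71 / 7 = -21433 / 7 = -3061.86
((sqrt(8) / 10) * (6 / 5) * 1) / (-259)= -6 * sqrt(2) / 6475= -0.00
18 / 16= 9 / 8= 1.12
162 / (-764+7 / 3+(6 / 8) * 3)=-0.21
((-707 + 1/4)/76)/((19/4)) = -2827/1444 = -1.96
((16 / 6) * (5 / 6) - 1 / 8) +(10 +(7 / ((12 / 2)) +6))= 1387 / 72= 19.26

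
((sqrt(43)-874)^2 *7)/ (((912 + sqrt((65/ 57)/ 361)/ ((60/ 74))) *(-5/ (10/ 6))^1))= -860152504311360/ 440094759149-2457688 *sqrt(159315)/ 440094759149 + 1074070114 *sqrt(3705)/ 440094759149 + 1968201573120 *sqrt(43)/ 440094759149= -1925.00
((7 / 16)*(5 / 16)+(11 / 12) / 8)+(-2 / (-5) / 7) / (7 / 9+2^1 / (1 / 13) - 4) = 1398599 / 5510400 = 0.25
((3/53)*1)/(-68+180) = 0.00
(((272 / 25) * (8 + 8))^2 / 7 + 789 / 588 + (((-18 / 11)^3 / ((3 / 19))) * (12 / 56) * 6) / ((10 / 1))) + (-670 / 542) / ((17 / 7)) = 3249807242922479 / 751159832500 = 4326.39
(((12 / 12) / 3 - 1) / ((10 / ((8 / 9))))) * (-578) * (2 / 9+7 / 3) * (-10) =-875.33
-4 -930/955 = -950/191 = -4.97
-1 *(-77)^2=-5929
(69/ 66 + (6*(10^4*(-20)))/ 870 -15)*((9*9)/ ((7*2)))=-72001143/ 8932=-8061.03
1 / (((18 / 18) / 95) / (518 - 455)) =5985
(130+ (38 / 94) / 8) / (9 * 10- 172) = -48899 / 30832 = -1.59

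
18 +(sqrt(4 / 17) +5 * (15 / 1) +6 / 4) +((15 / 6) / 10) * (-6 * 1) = 2 * sqrt(17) / 17 +93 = 93.49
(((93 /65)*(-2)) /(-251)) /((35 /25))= 186 /22841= 0.01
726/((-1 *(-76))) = 363/38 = 9.55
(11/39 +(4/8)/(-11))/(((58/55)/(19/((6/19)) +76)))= 28595/936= 30.55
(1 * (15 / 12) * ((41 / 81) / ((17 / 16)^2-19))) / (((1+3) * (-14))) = 328 / 518805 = 0.00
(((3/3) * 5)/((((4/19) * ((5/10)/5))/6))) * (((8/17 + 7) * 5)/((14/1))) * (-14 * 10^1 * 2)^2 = 5067300000/17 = 298076470.59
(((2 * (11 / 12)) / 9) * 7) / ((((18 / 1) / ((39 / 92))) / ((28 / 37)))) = 0.03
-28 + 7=-21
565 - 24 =541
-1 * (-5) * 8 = 40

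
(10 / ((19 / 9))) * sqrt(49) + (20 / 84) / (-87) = 1150915 / 34713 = 33.16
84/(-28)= -3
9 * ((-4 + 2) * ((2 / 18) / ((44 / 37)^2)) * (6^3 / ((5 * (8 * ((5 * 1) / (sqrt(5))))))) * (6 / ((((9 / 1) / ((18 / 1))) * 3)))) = -36963 * sqrt(5) / 6050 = -13.66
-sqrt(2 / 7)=-sqrt(14) / 7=-0.53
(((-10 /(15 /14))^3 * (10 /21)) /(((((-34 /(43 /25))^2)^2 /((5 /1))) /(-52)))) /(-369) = -69688839584 /39005612015625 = -0.00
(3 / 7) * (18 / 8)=0.96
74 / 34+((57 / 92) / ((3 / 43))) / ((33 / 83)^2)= 99388277 / 1703196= 58.35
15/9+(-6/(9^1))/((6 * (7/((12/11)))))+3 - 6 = -1.35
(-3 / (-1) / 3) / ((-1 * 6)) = -1 / 6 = -0.17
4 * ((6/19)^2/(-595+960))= 0.00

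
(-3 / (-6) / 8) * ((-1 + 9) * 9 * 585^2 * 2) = 3080025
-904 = -904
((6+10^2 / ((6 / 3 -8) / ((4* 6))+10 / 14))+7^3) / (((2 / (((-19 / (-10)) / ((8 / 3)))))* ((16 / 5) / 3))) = 1254627 / 6656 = 188.50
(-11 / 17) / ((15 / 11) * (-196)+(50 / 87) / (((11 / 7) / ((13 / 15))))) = 31581 / 13029310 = 0.00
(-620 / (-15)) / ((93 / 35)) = 140 / 9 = 15.56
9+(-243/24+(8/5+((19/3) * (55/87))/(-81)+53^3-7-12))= 125880638999/845640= 148858.43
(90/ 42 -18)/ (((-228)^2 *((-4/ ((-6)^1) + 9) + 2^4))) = -37/ 3113264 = -0.00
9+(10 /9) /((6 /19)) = 338 /27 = 12.52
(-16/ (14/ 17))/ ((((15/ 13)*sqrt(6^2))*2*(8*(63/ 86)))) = -9503/ 39690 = -0.24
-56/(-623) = 8/89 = 0.09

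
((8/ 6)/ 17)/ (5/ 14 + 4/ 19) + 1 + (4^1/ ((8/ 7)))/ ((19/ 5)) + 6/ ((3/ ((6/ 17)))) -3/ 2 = 185108/ 146319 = 1.27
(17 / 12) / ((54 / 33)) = 187 / 216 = 0.87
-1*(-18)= 18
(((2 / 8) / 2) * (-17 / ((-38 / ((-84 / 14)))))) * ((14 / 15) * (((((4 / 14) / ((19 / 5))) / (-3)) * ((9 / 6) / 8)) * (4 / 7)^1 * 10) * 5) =425 / 10108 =0.04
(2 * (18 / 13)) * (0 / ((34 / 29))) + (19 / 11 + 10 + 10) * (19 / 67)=4541 / 737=6.16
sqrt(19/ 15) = sqrt(285)/ 15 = 1.13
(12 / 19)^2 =144 / 361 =0.40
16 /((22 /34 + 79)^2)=1156 /458329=0.00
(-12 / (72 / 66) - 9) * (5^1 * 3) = -300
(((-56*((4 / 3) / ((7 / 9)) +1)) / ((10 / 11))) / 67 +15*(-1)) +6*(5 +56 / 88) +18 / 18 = 63834 / 3685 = 17.32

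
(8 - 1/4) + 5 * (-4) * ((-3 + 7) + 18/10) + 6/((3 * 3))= -1291/12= -107.58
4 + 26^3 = 17580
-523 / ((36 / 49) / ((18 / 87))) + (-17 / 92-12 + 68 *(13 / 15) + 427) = 4355069 / 13340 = 326.47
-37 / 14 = -2.64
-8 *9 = -72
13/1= 13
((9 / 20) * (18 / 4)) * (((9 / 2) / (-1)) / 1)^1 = -729 / 80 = -9.11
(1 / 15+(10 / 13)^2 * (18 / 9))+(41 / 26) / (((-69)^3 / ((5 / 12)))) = 8328346843 / 6662162520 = 1.25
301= 301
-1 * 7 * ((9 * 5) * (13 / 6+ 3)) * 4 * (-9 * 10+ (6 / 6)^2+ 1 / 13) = 7525560 / 13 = 578889.23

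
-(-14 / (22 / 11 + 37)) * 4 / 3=56 / 117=0.48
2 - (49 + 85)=-132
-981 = -981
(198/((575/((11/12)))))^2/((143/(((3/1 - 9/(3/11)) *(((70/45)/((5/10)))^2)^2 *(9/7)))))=-58436224/23209875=-2.52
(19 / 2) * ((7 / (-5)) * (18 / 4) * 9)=-10773 / 20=-538.65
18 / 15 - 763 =-3809 / 5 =-761.80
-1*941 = -941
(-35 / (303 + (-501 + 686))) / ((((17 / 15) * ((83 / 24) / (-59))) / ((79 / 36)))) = 2.37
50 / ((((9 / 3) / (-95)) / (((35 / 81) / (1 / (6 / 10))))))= -33250 / 81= -410.49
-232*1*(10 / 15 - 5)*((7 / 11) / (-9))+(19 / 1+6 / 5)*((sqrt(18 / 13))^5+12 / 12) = -5.31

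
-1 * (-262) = 262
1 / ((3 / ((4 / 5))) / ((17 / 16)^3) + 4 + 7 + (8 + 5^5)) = 4913 / 15461832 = 0.00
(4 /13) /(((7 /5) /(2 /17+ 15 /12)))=465 /1547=0.30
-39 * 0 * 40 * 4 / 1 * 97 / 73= 0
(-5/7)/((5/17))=-17/7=-2.43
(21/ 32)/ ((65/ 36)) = 189/ 520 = 0.36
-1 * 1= -1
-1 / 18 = -0.06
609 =609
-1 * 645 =-645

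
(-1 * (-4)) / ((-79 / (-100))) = 400 / 79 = 5.06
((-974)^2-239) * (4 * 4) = 15174992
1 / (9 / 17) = 1.89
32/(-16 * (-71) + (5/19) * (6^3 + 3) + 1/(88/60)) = 13376/499223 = 0.03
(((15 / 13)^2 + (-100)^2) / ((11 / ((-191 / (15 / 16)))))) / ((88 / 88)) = -1033065520 / 5577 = -185236.78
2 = 2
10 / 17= 0.59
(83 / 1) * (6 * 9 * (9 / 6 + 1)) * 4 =44820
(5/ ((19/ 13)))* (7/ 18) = 455/ 342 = 1.33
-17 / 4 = -4.25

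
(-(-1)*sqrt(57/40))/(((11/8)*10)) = sqrt(570)/275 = 0.09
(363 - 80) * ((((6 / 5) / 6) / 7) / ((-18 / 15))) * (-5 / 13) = 1415 / 546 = 2.59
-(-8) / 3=8 / 3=2.67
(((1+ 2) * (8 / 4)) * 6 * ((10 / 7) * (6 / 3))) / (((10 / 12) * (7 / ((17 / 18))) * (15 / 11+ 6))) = 2992 / 1323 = 2.26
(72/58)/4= 0.31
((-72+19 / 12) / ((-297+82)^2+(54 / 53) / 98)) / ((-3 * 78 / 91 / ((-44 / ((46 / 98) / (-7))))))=57958015115 / 149097569184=0.39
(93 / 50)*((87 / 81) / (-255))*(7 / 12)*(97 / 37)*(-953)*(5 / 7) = 83104459 / 10189800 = 8.16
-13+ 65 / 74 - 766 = -57581 / 74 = -778.12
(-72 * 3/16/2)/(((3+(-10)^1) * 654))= 0.00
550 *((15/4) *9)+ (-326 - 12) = 36449/2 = 18224.50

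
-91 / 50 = -1.82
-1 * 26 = -26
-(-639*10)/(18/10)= 3550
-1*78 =-78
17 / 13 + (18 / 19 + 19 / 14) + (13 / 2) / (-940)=11719063 / 3250520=3.61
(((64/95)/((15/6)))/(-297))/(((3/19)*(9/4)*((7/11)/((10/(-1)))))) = 1024/25515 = 0.04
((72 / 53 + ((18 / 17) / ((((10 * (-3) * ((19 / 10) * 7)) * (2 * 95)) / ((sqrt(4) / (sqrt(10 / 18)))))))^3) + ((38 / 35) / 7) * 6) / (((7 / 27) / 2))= 1605096 / 90895 - 314928 * sqrt(5) / 1734245401439228125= 17.66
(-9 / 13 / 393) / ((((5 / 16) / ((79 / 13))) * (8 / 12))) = -5688 / 110695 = -0.05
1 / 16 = 0.06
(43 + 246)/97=289/97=2.98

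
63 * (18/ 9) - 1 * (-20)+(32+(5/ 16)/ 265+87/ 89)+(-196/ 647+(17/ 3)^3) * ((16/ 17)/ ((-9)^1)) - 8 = 30657468507197/ 201718316304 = 151.98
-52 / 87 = -0.60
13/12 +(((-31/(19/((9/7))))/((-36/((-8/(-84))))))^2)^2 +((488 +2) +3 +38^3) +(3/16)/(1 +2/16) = 53907455722713697381/973651921932816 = 55366.25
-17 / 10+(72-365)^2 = 85847.30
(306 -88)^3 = 10360232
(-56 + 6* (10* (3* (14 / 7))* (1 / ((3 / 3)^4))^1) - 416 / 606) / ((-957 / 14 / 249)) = -1104.86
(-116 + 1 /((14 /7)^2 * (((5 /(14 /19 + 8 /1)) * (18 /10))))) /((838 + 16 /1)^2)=-649 /4088952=-0.00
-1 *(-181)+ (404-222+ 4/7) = 2545/7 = 363.57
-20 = -20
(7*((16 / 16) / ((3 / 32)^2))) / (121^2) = 7168 / 131769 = 0.05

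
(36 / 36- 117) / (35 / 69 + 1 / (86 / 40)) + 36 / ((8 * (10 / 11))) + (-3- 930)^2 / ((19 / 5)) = 10040428713 / 43852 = 228961.71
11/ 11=1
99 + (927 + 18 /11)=11304 /11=1027.64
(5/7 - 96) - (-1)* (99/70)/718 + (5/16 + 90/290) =-551888191/5830160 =-94.66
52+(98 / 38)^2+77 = 48970 / 361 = 135.65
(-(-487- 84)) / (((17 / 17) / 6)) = 3426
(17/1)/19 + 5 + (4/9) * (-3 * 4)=32/57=0.56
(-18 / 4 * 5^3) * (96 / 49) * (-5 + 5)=0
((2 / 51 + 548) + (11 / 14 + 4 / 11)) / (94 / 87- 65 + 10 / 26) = -1626124279 / 188124244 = -8.64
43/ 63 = 0.68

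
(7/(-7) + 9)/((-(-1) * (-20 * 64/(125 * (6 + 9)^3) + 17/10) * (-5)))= -270000/286363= -0.94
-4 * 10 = -40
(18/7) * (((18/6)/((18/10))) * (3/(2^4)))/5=9/56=0.16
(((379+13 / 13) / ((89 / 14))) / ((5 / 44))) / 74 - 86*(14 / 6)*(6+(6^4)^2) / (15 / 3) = -1109886262324 / 16465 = -67408822.49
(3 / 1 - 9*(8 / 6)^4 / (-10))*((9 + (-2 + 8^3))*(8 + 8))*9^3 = 35380022.40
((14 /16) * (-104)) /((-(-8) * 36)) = -91 /288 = -0.32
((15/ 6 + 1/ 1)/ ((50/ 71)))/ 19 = 0.26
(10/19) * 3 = 30/19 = 1.58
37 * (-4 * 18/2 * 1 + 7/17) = -22385/17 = -1316.76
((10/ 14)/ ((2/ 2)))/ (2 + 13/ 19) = 95/ 357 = 0.27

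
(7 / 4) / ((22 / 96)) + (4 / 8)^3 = 683 / 88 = 7.76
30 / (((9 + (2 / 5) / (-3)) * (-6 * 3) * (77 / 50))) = -1250 / 10241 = -0.12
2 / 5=0.40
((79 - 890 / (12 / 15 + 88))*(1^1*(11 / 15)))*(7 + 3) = 168443 / 333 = 505.83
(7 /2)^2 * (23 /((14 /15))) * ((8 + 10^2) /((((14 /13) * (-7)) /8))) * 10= -2421900 /7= -345985.71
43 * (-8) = -344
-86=-86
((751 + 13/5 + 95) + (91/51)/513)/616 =1.38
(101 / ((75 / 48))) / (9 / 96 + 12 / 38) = 982528 / 6225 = 157.84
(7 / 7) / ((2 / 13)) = 13 / 2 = 6.50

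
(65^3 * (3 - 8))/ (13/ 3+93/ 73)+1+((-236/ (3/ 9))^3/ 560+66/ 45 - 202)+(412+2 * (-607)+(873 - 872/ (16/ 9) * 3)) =-113495871161/ 128940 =-880222.36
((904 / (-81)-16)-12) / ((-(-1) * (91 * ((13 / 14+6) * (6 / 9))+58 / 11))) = -34892 / 379215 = -0.09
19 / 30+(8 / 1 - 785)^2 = 18111889 / 30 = 603729.63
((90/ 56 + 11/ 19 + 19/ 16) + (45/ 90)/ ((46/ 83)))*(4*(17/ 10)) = 3557641/ 122360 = 29.08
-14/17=-0.82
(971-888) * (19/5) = 1577/5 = 315.40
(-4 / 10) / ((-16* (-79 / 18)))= -9 / 1580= -0.01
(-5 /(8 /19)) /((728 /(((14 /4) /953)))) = -95 /1585792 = -0.00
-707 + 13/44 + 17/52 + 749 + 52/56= 87189/2002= 43.55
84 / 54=14 / 9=1.56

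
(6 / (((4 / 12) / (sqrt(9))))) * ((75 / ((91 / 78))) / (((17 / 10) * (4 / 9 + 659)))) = 437400 / 141253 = 3.10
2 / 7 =0.29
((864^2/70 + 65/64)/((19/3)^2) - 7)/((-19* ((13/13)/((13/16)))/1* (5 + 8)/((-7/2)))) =209350843/70236160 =2.98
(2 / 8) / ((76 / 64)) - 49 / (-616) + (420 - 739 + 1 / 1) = -317.71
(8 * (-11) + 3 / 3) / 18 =-29 / 6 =-4.83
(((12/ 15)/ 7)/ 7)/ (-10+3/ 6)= -8/ 4655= -0.00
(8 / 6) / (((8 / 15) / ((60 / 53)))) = 150 / 53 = 2.83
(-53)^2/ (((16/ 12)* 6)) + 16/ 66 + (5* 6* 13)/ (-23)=2030543/ 6072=334.41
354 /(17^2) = 354 /289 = 1.22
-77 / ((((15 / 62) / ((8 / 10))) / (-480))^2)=-4849467392 / 25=-193978695.68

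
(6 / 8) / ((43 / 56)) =0.98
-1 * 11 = -11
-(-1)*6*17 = 102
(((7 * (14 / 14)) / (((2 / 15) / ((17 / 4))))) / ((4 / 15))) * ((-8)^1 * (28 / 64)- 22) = -1365525 / 64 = -21336.33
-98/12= -49/6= -8.17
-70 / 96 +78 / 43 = 2239 / 2064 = 1.08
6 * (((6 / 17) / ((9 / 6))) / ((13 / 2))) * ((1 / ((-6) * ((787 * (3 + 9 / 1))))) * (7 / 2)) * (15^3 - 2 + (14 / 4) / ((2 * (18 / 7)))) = -130795 / 2889864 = -0.05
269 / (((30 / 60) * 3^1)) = 538 / 3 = 179.33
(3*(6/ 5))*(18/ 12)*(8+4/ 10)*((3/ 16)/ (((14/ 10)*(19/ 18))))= 5.76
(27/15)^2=81/25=3.24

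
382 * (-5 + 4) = -382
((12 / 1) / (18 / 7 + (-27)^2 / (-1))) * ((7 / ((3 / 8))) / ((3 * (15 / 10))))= -3136 / 45765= -0.07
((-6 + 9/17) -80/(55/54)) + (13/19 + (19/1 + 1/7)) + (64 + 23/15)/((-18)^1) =-455488073/6715170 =-67.83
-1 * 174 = -174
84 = 84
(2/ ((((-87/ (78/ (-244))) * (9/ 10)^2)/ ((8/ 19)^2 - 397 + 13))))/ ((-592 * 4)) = 2814500/ 1913911173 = 0.00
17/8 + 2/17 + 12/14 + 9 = 11519/952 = 12.10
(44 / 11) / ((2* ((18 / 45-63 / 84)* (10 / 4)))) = -16 / 7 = -2.29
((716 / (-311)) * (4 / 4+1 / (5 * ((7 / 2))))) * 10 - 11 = -76931 / 2177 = -35.34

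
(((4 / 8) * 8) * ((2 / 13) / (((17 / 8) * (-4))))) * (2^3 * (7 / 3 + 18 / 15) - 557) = 126896 / 3315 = 38.28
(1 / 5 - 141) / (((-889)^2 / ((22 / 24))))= -1936 / 11854815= -0.00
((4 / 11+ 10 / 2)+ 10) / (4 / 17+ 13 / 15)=13.94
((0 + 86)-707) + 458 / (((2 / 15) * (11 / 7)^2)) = 93174 / 121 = 770.03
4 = 4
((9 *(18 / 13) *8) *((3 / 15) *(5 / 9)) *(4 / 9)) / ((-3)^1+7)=16 / 13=1.23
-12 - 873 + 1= -884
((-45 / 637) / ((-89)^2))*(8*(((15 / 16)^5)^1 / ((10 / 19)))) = -129853125 / 1322693951488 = -0.00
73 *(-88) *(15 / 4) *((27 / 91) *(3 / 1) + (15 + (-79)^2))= -13716291930 / 91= -150728482.75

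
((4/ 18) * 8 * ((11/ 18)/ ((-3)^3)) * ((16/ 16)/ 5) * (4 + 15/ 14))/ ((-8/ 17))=13277/ 153090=0.09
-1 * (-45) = 45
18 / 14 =9 / 7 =1.29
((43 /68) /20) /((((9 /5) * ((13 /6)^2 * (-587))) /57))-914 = -6165667307 /6745804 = -914.00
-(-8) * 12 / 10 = 48 / 5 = 9.60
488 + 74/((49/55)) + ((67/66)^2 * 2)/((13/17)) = 796021685/1387386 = 573.76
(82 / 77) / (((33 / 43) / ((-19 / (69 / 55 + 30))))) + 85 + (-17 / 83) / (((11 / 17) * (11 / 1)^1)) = 84.13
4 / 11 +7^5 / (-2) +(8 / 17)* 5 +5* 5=-3132543 / 374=-8375.78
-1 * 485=-485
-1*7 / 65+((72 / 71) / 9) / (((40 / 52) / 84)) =56287 / 4615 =12.20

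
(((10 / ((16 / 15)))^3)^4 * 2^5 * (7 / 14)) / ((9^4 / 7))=33795833587646484375 / 4294967296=7868705687.03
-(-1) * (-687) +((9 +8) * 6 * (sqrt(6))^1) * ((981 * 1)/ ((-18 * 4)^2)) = -639.72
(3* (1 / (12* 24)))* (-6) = -1 / 16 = -0.06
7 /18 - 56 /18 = -49 /18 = -2.72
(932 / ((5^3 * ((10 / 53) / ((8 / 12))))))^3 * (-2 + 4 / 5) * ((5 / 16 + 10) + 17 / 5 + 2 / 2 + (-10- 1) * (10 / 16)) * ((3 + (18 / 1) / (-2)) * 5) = 5158834.37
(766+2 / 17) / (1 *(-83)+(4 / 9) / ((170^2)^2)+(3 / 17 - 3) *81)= -2.46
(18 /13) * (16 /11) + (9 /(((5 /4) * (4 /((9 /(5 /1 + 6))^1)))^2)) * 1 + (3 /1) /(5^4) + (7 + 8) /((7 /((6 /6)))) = 30298383 /6881875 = 4.40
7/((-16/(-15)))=105/16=6.56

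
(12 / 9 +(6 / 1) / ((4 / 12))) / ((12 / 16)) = 232 / 9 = 25.78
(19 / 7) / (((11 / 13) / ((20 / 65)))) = 76 / 77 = 0.99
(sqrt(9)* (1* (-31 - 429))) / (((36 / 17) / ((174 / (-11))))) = 113390 / 11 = 10308.18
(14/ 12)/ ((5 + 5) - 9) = 7/ 6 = 1.17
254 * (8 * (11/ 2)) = 11176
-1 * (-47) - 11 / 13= 600 / 13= 46.15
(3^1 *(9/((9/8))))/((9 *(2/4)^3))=64/3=21.33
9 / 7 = 1.29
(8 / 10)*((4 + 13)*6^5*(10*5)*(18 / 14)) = 47589120 / 7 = 6798445.71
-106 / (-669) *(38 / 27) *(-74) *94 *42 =-392262752 / 6021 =-65149.10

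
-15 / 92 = -0.16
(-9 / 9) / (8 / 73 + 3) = -73 / 227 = -0.32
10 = 10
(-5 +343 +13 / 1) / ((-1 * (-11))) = 351 / 11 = 31.91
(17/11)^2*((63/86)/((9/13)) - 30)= -719321/10406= -69.13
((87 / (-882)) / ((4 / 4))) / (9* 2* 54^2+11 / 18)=-87 / 46294955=-0.00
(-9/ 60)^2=9/ 400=0.02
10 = 10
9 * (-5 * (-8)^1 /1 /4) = 90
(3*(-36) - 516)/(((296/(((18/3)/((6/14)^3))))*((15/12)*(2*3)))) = -35672/1665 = -21.42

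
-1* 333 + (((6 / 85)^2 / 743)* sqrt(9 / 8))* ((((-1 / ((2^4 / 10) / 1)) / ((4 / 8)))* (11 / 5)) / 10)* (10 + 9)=-333 - 5643* sqrt(2) / 214727000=-333.00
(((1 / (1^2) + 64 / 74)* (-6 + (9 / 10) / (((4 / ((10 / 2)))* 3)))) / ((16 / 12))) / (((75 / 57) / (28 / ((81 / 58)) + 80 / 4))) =-354407 / 1480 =-239.46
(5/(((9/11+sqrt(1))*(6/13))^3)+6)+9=8108207/345600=23.46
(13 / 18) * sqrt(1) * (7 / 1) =91 / 18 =5.06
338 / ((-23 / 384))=-129792 / 23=-5643.13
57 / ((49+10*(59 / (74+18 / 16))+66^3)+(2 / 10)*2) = 57095 / 288032509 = 0.00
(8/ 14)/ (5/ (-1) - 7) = -1/ 21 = -0.05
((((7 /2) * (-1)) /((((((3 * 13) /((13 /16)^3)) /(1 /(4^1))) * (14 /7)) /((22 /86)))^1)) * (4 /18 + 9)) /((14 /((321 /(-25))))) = 0.01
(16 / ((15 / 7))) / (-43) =-112 / 645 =-0.17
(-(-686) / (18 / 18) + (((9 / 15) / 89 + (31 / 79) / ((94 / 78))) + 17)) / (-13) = -1162105499 / 21479705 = -54.10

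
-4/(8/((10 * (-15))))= 75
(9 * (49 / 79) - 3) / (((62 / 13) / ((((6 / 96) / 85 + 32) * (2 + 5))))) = 11881233 / 97960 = 121.29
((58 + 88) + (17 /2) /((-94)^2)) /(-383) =-2580129 /6768376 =-0.38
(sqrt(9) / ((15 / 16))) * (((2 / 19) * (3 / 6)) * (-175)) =-560 / 19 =-29.47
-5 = -5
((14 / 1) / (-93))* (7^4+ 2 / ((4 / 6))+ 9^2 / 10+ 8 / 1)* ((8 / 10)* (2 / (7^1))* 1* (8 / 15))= -172096 / 3875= -44.41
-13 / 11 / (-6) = 13 / 66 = 0.20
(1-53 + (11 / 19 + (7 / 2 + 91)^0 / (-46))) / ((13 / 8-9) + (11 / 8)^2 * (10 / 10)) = 479584 / 51129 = 9.38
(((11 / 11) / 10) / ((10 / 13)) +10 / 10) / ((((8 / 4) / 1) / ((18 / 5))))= 1017 / 500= 2.03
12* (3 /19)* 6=216 /19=11.37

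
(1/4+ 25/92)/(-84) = -1/161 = -0.01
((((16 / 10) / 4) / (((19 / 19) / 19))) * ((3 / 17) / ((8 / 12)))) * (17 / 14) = 171 / 70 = 2.44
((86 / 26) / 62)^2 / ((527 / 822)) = 759939 / 171179086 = 0.00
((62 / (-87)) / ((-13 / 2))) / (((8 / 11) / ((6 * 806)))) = 21142 / 29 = 729.03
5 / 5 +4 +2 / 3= 17 / 3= 5.67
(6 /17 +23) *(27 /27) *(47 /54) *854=7967393 /459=17358.15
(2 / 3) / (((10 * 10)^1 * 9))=1 / 1350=0.00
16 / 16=1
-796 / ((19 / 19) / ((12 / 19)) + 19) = -9552 / 247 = -38.67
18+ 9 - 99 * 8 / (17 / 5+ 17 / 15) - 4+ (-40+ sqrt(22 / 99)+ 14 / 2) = -3140 / 17+ sqrt(2) / 3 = -184.23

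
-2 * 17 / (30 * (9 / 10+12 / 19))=-646 / 873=-0.74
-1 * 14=-14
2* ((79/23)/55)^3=986078/2024284625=0.00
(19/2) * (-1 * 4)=-38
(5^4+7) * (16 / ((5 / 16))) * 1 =161792 / 5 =32358.40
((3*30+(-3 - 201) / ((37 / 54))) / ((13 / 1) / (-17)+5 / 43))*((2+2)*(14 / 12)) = 4369918 / 2923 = 1495.01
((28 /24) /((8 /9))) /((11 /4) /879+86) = 18459 /1209548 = 0.02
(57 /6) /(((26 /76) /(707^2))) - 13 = 180445320 /13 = 13880409.23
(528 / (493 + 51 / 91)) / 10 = 12012 / 112285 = 0.11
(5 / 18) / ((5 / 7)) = 7 / 18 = 0.39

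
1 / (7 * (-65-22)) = -1 / 609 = -0.00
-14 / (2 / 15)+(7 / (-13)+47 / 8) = -10365 / 104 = -99.66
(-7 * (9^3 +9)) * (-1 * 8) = 41328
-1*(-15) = 15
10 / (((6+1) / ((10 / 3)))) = 100 / 21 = 4.76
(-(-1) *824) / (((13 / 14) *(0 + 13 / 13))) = 11536 / 13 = 887.38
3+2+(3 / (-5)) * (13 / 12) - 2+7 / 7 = 67 / 20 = 3.35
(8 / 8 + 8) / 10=0.90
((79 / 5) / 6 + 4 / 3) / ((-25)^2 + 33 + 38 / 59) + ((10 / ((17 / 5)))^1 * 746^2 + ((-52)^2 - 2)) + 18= 32493224351357 / 19818600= 1639531.77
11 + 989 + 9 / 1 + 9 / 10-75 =934.90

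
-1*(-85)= 85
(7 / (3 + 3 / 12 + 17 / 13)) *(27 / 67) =3276 / 5293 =0.62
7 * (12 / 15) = 28 / 5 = 5.60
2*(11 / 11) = 2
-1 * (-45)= 45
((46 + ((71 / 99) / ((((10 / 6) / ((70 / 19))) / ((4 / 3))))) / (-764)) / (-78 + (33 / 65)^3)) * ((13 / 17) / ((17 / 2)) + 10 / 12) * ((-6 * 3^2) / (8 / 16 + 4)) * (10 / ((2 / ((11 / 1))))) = 359.96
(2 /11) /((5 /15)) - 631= -630.45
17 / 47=0.36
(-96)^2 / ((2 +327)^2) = 9216 / 108241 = 0.09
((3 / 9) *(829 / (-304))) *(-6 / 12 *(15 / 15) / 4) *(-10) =-4145 / 3648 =-1.14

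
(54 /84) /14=0.05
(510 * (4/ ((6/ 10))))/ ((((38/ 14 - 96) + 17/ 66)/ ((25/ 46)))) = -19635000/ 988517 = -19.86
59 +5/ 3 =182/ 3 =60.67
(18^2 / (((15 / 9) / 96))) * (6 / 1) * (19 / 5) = 10637568 / 25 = 425502.72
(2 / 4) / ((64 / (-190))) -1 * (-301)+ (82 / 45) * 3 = 292783 / 960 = 304.98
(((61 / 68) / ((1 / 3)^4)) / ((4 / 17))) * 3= 14823 / 16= 926.44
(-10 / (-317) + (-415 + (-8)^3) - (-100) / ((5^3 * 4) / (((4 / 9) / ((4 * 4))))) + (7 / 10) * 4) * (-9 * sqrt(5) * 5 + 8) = -21093094 / 2853 + 52732735 * sqrt(5) / 1268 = 85598.79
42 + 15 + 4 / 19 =1087 / 19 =57.21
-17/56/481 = -17/26936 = -0.00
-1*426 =-426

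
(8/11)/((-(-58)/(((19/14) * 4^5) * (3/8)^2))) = 2.45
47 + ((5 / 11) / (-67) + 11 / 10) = 354447 / 7370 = 48.09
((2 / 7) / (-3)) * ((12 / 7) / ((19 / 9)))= -72 / 931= -0.08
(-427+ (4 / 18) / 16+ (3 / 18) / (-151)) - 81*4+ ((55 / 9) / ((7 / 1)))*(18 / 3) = -56754491 / 76104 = -745.75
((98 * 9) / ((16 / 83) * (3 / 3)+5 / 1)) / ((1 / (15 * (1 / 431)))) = 1098090 / 185761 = 5.91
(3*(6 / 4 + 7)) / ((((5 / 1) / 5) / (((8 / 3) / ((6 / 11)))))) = 374 / 3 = 124.67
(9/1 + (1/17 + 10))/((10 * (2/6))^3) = 0.51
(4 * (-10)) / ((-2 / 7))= 140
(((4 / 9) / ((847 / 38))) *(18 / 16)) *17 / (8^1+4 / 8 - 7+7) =38 / 847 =0.04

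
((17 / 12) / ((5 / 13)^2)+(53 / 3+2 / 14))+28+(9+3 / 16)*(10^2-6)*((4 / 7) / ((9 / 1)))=231461 / 2100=110.22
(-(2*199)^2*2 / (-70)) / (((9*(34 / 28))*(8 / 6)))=79202 / 255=310.60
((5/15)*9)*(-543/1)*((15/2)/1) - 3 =-24441/2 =-12220.50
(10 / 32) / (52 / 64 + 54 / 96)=5 / 22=0.23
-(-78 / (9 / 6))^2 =-2704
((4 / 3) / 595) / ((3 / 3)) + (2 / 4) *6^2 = 32134 / 1785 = 18.00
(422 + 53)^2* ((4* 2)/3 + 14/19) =2303750/3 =767916.67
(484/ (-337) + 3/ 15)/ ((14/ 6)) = -0.53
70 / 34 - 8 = -101 / 17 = -5.94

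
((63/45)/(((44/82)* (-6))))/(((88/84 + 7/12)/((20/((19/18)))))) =-144648/28633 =-5.05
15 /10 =3 /2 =1.50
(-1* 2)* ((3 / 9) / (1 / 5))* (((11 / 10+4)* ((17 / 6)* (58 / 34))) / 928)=-0.09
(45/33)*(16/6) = 40/11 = 3.64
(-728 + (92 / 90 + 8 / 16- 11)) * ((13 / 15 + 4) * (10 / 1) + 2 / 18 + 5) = -16062266 / 405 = -39659.92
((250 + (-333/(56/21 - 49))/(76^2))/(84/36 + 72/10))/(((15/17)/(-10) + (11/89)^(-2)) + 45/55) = 0.40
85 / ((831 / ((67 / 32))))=0.21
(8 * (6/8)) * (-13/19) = -78/19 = -4.11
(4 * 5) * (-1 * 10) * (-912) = 182400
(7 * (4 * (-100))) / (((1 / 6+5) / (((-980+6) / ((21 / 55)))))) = 42856000 / 31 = 1382451.61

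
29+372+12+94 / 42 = 8720 / 21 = 415.24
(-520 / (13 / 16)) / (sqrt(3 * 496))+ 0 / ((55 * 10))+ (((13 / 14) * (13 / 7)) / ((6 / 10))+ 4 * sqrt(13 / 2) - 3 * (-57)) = -160 * sqrt(93) / 93+ 2 * sqrt(26)+ 51119 / 294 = 167.48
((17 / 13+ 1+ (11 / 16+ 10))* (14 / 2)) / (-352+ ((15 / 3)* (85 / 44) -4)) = -29733 / 113204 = -0.26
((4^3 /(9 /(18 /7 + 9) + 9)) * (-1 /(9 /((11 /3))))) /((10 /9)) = -12 /5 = -2.40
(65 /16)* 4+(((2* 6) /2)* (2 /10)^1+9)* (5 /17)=77 /4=19.25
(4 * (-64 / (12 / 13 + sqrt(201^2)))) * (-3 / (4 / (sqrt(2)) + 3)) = 9984 / 875 - 6656 * sqrt(2) / 875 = 0.65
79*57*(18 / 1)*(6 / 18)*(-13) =-351234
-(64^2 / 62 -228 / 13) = -19556 / 403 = -48.53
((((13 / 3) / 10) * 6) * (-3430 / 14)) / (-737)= 637 / 737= 0.86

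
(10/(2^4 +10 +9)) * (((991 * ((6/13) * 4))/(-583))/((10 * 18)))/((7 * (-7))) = 3964/38993955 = 0.00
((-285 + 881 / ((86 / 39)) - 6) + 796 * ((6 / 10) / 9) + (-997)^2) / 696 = 1282480061 / 897840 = 1428.41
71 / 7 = 10.14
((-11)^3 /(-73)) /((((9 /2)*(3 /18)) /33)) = 58564 /73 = 802.25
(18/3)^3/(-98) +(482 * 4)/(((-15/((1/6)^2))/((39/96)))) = -386797/105840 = -3.65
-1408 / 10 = -704 / 5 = -140.80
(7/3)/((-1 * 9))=-7/27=-0.26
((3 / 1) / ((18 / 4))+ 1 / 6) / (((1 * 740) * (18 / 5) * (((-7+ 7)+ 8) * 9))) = 5 / 1150848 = 0.00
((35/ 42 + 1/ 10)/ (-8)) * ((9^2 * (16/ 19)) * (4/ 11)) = -3024/ 1045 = -2.89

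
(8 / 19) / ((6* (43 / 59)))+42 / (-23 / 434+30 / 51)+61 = 1350856979 / 9678999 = 139.57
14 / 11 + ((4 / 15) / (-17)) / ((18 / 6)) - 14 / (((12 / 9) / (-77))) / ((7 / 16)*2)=7786126 / 8415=925.27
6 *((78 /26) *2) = 36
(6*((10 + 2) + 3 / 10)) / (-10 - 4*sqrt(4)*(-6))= 369 / 190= 1.94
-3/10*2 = -3/5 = -0.60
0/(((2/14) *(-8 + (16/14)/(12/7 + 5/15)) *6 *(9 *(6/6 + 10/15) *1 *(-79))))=0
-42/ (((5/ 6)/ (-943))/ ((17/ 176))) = 1009953/ 220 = 4590.70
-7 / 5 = -1.40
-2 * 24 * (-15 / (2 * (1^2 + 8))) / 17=40 / 17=2.35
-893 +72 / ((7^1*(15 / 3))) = -31183 / 35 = -890.94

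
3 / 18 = 1 / 6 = 0.17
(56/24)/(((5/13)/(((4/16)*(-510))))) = -1547/2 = -773.50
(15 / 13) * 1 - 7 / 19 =194 / 247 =0.79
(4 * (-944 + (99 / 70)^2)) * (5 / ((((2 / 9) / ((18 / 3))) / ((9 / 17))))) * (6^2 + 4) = -8973113256 / 833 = -10772044.73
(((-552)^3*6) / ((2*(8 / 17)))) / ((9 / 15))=-1787088960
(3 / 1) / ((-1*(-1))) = 3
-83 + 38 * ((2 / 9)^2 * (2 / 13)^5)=-2496197975 / 30074733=-83.00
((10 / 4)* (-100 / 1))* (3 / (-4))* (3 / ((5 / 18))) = 2025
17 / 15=1.13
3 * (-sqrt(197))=-3 * sqrt(197)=-42.11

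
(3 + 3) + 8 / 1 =14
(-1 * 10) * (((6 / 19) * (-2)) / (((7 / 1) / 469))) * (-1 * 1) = -8040 / 19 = -423.16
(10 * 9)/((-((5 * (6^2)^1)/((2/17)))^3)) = -1/39795300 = -0.00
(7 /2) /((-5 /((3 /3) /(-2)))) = 7 /20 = 0.35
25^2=625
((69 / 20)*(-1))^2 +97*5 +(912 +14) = 569161 / 400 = 1422.90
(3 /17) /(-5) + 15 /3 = 4.96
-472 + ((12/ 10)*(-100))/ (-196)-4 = -23294/ 49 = -475.39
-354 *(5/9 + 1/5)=-4012/15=-267.47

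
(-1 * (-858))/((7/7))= 858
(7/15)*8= 56/15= 3.73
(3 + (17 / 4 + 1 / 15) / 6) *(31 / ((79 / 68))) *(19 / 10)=13407407 / 71100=188.57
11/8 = 1.38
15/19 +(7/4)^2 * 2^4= 946/19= 49.79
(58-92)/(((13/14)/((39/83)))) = -1428/83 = -17.20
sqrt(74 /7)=sqrt(518) /7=3.25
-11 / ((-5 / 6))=66 / 5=13.20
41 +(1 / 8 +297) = 2705 / 8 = 338.12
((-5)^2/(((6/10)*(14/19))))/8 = 2375/336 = 7.07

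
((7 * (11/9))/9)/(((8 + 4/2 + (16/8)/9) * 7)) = 11/828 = 0.01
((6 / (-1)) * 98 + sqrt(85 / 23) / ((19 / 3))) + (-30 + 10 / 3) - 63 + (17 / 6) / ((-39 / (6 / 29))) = -255486 / 377 + 3 * sqrt(1955) / 437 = -677.38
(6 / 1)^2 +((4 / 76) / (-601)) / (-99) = 40697317 / 1130481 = 36.00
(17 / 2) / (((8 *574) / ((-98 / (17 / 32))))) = -14 / 41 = -0.34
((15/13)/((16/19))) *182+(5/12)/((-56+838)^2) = 249.38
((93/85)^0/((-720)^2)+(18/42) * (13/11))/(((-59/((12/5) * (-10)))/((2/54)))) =20217677/2649477600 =0.01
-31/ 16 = -1.94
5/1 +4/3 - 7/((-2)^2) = 55/12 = 4.58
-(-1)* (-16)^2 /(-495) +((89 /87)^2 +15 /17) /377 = -1366181504 /2668034655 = -0.51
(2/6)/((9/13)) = 13/27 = 0.48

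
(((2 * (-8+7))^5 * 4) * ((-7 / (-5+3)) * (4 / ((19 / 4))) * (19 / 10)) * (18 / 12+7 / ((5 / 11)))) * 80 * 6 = -29073408 / 5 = -5814681.60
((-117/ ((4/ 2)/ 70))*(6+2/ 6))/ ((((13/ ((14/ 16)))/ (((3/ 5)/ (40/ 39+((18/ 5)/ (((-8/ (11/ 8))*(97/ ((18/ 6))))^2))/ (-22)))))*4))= -1967796754560/ 7707818051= -255.30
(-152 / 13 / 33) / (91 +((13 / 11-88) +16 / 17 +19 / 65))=-12920 / 197469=-0.07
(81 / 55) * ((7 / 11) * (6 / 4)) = 1701 / 1210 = 1.41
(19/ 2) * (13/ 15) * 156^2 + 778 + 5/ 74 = 74423453/ 370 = 201144.47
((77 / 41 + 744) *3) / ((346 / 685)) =62843955 / 14186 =4430.00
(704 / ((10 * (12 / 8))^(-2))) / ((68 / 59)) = 2336400 / 17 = 137435.29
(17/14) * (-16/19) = -136/133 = -1.02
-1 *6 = -6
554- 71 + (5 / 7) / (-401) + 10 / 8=5437139 / 11228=484.25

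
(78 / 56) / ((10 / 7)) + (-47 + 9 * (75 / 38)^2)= -158351 / 14440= -10.97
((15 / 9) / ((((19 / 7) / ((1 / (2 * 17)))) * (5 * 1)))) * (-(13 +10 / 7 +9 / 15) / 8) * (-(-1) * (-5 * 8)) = 263 / 969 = 0.27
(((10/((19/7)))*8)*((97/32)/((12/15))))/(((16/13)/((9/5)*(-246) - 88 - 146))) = -18669105/304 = -61411.53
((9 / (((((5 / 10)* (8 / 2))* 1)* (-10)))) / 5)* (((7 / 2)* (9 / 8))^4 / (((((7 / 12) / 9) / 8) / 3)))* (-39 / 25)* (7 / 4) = 447872434191 / 20480000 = 21868.77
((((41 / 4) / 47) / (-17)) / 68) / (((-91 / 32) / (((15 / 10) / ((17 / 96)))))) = 11808 / 21012901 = 0.00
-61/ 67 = -0.91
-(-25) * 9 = 225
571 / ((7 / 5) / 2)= 5710 / 7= 815.71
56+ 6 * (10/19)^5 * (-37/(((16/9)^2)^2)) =139713574181/2535525376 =55.10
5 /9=0.56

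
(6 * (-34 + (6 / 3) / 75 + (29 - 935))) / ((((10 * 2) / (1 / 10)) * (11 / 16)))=-281992 / 6875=-41.02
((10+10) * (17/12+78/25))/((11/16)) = 21776/165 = 131.98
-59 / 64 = -0.92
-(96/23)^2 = -9216/529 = -17.42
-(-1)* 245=245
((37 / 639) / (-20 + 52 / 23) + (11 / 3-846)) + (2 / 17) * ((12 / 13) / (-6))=-2854955711 / 3389256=-842.35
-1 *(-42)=42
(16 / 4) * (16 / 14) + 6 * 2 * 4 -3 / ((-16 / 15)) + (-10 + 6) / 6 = 18385 / 336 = 54.72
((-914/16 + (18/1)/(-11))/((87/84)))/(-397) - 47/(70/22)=-14.63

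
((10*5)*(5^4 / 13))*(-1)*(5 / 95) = -31250 / 247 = -126.52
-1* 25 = -25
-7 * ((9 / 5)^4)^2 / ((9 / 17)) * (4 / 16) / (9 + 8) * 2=-33480783 / 781250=-42.86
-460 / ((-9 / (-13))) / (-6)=2990 / 27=110.74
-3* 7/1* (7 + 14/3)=-245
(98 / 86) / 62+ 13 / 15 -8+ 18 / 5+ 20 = 659237 / 39990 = 16.49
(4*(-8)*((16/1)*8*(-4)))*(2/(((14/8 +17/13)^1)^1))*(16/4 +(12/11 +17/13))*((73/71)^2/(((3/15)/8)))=2899547.48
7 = 7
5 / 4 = 1.25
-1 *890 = -890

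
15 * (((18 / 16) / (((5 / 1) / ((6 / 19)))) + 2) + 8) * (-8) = -22962 / 19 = -1208.53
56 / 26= 28 / 13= 2.15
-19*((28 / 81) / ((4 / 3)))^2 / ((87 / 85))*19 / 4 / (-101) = 1503565 / 25622892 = 0.06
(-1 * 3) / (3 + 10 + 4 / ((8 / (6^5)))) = -3 / 3901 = -0.00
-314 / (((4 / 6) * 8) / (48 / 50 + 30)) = -182277 / 100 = -1822.77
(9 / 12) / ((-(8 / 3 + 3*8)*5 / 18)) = -81 / 800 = -0.10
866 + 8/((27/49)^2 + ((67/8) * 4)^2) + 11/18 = 168174279971/194058090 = 866.62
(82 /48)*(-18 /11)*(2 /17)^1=-123 /374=-0.33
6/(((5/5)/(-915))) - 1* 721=-6211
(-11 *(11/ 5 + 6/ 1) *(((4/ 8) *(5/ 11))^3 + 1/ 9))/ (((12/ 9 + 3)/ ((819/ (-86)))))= 10136553/ 416240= 24.35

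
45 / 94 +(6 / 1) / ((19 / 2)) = 1983 / 1786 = 1.11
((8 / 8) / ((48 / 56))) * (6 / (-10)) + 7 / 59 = -343 / 590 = -0.58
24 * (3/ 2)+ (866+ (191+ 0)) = 1093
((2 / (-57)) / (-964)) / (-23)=-1 / 631902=-0.00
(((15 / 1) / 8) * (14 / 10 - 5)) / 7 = -27 / 28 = -0.96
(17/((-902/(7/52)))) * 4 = -119/11726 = -0.01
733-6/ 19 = 13921/ 19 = 732.68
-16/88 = -2/11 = -0.18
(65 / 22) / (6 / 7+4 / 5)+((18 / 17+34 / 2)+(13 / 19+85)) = 43492309 / 412148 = 105.53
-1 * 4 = -4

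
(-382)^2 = 145924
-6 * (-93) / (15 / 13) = 2418 / 5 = 483.60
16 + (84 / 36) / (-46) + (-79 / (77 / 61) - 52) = -1048097 / 10626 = -98.64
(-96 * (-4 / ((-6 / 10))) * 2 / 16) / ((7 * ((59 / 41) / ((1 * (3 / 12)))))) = -820 / 413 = -1.99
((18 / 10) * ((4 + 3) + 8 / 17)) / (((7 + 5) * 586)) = 381 / 199240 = 0.00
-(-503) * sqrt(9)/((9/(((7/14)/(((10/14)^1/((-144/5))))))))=-84504/25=-3380.16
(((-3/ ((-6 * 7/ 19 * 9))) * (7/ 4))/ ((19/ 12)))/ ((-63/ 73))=-73/ 378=-0.19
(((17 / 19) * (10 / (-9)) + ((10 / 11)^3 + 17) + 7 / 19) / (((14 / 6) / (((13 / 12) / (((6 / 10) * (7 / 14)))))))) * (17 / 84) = 538383625 / 100372041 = 5.36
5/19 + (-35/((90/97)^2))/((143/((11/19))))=0.10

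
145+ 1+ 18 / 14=1031 / 7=147.29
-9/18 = -1/2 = -0.50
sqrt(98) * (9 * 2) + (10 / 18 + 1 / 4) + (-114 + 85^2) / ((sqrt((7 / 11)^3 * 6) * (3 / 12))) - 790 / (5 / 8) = -45475 / 36 + 126 * sqrt(2) + 156442 * sqrt(462) / 147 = 21789.78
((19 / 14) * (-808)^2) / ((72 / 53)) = 41089628 / 63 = 652216.32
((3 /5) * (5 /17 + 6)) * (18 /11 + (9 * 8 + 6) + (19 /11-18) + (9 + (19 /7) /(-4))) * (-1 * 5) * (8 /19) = -14174718 /24871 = -569.93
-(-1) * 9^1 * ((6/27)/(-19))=-2/19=-0.11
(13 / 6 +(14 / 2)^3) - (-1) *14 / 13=27007 / 78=346.24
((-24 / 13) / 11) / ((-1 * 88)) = 3 / 1573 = 0.00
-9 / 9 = -1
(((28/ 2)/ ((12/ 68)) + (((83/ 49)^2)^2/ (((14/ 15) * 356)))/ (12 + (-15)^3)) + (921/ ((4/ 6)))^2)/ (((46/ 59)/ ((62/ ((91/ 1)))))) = 5717033612281896529349/ 3427728676119384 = 1667878.11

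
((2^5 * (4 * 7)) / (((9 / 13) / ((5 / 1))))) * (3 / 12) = 14560 / 9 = 1617.78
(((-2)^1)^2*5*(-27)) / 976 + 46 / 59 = 3259 / 14396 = 0.23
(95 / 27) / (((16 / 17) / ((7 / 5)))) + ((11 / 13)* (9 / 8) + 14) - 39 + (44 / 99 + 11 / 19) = -1898359 / 106704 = -17.79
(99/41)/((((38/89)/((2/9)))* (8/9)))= 8811/6232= 1.41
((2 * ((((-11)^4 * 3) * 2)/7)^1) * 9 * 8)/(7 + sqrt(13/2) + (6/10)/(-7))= 30612574080/101203 - 2213719200 * sqrt(26)/101203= 190950.63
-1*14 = -14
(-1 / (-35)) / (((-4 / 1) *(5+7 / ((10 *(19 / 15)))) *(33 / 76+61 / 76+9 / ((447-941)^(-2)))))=-361 / 616354751215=-0.00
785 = 785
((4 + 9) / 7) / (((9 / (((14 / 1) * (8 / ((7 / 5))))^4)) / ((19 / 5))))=2023424000 / 63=32117841.27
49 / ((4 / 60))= 735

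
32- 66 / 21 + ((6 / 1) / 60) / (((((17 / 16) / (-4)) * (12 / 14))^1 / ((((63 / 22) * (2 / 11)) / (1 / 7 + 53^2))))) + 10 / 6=8102388256 / 265445565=30.52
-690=-690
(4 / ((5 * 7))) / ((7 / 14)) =8 / 35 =0.23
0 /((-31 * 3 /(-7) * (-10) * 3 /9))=0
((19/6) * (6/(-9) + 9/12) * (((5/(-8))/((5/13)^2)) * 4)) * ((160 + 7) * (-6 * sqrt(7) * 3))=536237 * sqrt(7)/40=35468.74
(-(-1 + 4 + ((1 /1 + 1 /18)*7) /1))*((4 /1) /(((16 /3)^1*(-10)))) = 187 /240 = 0.78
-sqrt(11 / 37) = -sqrt(407) / 37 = -0.55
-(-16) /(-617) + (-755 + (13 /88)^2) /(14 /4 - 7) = 3606888303 /16723168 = 215.68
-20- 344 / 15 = -644 / 15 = -42.93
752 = 752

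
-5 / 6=-0.83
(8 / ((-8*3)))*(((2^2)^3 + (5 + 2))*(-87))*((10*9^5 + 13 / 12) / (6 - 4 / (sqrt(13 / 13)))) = 14589853687 / 24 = 607910570.29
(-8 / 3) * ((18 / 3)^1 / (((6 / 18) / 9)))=-432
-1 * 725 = -725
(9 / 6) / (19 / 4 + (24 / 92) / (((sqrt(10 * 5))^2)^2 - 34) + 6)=56718 / 406483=0.14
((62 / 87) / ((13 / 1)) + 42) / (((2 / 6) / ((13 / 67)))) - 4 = 39792 / 1943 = 20.48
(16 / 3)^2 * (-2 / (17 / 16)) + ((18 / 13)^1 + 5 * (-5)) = -153467 / 1989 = -77.16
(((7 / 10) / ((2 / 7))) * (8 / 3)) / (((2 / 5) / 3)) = 49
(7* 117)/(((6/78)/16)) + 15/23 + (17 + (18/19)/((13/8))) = 967873306/5681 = 170370.24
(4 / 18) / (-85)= -2 / 765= -0.00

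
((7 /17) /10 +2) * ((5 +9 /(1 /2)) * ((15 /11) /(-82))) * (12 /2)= -71829 /15334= -4.68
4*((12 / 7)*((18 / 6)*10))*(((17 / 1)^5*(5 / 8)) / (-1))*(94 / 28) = -30029975550 / 49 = -612856643.88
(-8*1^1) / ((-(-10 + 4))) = -4 / 3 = -1.33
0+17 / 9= 17 / 9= 1.89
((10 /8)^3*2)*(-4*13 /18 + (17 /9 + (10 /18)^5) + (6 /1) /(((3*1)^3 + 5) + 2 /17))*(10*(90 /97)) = -27.55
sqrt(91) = 9.54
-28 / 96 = -7 / 24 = -0.29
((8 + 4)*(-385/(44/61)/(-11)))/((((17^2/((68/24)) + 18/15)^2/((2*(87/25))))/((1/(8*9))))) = 61915/11715264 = 0.01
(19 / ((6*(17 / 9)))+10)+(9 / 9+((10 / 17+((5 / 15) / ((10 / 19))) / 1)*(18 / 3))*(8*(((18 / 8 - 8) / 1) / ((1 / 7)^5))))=-5666516.81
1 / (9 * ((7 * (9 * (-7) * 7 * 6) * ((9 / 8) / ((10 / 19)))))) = -40 / 14252679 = -0.00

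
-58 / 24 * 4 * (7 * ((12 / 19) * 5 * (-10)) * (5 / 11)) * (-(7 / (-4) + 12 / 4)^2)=-634375 / 418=-1517.64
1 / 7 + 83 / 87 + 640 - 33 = 608.10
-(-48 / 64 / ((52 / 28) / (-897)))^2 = -2099601 / 16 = -131225.06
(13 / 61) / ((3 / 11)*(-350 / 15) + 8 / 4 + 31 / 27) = -3861 / 58255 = -0.07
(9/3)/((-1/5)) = -15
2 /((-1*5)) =-2 /5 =-0.40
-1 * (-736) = 736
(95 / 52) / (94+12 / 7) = 133 / 6968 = 0.02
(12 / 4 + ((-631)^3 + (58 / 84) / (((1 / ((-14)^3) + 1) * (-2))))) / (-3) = 2067450572494 / 24687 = 83746529.45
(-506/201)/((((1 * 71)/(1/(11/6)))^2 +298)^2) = -218592/25812073926307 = -0.00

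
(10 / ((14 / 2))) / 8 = 5 / 28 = 0.18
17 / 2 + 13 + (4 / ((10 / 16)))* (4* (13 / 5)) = 4403 / 50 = 88.06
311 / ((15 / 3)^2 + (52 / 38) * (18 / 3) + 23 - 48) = 5909 / 156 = 37.88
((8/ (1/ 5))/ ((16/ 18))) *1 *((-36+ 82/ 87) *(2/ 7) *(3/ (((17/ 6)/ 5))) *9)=-74115000/ 3451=-21476.38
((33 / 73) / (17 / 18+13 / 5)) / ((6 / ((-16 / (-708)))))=0.00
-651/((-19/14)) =9114/19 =479.68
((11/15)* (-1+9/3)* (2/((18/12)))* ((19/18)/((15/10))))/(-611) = -1672/742365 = -0.00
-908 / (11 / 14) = -12712 / 11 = -1155.64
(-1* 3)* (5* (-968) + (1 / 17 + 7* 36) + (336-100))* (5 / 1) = 1109745 / 17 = 65279.12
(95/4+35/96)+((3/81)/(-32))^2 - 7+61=58312225/746496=78.11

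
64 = 64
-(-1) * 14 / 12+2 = 19 / 6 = 3.17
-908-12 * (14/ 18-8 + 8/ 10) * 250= 55076/ 3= 18358.67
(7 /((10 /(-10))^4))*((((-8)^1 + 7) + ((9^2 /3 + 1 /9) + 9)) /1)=2212 /9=245.78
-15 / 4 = -3.75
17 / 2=8.50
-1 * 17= -17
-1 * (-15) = 15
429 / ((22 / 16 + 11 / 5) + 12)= 17160 / 623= 27.54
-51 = -51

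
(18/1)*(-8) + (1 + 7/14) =-285/2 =-142.50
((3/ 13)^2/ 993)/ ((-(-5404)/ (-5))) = -15/ 302294356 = -0.00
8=8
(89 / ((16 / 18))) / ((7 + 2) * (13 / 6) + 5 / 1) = 801 / 196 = 4.09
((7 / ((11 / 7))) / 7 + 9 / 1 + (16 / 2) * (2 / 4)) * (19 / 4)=1425 / 22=64.77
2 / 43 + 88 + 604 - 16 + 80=32510 / 43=756.05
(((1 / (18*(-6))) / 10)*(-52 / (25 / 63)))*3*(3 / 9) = 91 / 750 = 0.12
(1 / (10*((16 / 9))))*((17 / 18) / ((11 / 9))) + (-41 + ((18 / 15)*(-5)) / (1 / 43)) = -1052327 / 3520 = -298.96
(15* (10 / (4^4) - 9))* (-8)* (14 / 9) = 40145 / 24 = 1672.71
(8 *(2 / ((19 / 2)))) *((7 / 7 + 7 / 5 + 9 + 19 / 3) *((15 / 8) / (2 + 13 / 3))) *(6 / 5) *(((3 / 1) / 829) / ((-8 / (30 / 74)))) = -1134 / 582787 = -0.00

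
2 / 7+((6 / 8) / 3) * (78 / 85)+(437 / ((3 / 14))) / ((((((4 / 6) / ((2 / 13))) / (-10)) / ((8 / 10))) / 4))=-232965471 / 15470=-15059.18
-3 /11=-0.27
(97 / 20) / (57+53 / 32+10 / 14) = 5432 / 66495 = 0.08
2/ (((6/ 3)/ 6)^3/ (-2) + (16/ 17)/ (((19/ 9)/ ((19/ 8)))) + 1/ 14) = 3213/ 1786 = 1.80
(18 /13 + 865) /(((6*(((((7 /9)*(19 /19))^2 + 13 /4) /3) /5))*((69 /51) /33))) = 5118019830 /373451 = 13704.66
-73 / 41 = -1.78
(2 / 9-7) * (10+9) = -128.78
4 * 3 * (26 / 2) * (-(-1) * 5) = 780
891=891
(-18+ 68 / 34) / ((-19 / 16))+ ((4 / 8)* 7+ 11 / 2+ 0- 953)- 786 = -32614 / 19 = -1716.53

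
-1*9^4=-6561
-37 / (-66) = 37 / 66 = 0.56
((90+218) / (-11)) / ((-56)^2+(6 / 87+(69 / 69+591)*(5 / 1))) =-406 / 88393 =-0.00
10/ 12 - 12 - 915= -5557/ 6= -926.17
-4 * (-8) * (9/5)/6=48/5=9.60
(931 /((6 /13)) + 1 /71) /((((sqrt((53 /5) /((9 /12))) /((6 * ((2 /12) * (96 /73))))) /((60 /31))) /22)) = 9074408640 * sqrt(795) /8515669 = 30045.76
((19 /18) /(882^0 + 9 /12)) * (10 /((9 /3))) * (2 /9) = 760 /1701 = 0.45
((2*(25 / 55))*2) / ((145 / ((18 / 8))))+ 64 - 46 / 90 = 911788 / 14355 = 63.52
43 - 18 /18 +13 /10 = 433 /10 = 43.30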